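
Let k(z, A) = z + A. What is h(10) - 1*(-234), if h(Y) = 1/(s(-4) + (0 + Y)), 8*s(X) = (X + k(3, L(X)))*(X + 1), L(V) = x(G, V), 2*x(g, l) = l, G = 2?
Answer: 20834/89 ≈ 234.09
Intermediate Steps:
x(g, l) = l/2
L(V) = V/2
k(z, A) = A + z
s(X) = (1 + X)*(3 + 3*X/2)/8 (s(X) = ((X + (X/2 + 3))*(X + 1))/8 = ((X + (3 + X/2))*(1 + X))/8 = ((3 + 3*X/2)*(1 + X))/8 = ((1 + X)*(3 + 3*X/2))/8 = (1 + X)*(3 + 3*X/2)/8)
h(Y) = 1/(9/8 + Y) (h(Y) = 1/((3/8 + (3/16)*(-4)**2 + (9/16)*(-4)) + (0 + Y)) = 1/((3/8 + (3/16)*16 - 9/4) + Y) = 1/((3/8 + 3 - 9/4) + Y) = 1/(9/8 + Y))
h(10) - 1*(-234) = 8/(9 + 8*10) - 1*(-234) = 8/(9 + 80) + 234 = 8/89 + 234 = 20834/89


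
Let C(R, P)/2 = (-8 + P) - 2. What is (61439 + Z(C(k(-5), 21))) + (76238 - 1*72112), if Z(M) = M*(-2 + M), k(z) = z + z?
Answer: 66005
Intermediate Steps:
k(z) = 2*z
C(R, P) = -20 + 2*P (C(R, P) = 2*((-8 + P) - 2) = 2*(-10 + P) = -20 + 2*P)
(61439 + Z(C(k(-5), 21))) + (76238 - 1*72112) = (61439 + (-20 + 2*21)*(-2 + (-20 + 2*21))) + (76238 - 1*72112) = (61439 + (-20 + 42)*(-2 + (-20 + 42))) + (76238 - 72112) = (61439 + 22*(-2 + 22)) + 4126 = (61439 + 22*20) + 4126 = (61439 + 440) + 4126 = 61879 + 4126 = 66005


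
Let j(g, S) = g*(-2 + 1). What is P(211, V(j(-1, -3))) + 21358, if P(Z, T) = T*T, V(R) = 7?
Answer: 21407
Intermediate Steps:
j(g, S) = -g (j(g, S) = g*(-1) = -g)
P(Z, T) = T²
P(211, V(j(-1, -3))) + 21358 = 7² + 21358 = 49 + 21358 = 21407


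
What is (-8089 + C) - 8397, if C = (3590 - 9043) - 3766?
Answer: -25705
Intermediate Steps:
C = -9219 (C = -5453 - 3766 = -9219)
(-8089 + C) - 8397 = (-8089 - 9219) - 8397 = -17308 - 8397 = -25705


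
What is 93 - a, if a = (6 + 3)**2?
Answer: 12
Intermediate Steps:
a = 81 (a = 9**2 = 81)
93 - a = 93 - 1*81 = 93 - 81 = 12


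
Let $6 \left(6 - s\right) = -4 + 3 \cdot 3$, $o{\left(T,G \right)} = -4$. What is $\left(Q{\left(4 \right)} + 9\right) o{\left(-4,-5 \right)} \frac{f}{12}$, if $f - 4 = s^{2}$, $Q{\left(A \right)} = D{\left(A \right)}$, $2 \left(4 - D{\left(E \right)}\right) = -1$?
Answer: $- \frac{1105}{8} \approx -138.13$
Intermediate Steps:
$D{\left(E \right)} = \frac{9}{2}$ ($D{\left(E \right)} = 4 - - \frac{1}{2} = 4 + \frac{1}{2} = \frac{9}{2}$)
$Q{\left(A \right)} = \frac{9}{2}$
$s = \frac{31}{6}$ ($s = 6 - \frac{-4 + 3 \cdot 3}{6} = 6 - \frac{-4 + 9}{6} = 6 - \frac{5}{6} = \frac{31}{6} \approx 5.1667$)
$f = \frac{1105}{36}$ ($f = 4 + \left(\frac{31}{6}\right)^{2} = 4 + \frac{961}{36} = \frac{1105}{36} \approx 30.694$)
$\left(Q{\left(4 \right)} + 9\right) o{\left(-4,-5 \right)} \frac{f}{12} = \left(\frac{9}{2} + 9\right) \left(-4\right) \frac{1105}{36 \cdot 12} = \frac{27}{2} \left(-4\right) \frac{1105}{36} \cdot \frac{1}{12} = \left(-54\right) \frac{1105}{432} = - \frac{1105}{8}$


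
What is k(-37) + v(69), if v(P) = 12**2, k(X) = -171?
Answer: -27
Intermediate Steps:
v(P) = 144
k(-37) + v(69) = -171 + 144 = -27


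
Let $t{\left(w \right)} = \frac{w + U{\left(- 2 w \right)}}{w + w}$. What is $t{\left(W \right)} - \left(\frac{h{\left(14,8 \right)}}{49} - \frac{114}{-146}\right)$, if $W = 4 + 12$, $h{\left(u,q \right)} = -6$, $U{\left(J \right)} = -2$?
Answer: $- \frac{12641}{57232} \approx -0.22087$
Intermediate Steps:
$W = 16$
$t{\left(w \right)} = \frac{-2 + w}{2 w}$ ($t{\left(w \right)} = \frac{w - 2}{w + w} = \frac{-2 + w}{2 w}$)
$t{\left(W \right)} - \left(\frac{h{\left(14,8 \right)}}{49} - \frac{114}{-146}\right) = \frac{-2 + 16}{2 \cdot 16} - \left(- \frac{6}{49} - \frac{114}{-146}\right) = \frac{1}{2} \cdot \frac{1}{16} \cdot 14 - \left(\left(-6\right) \frac{1}{49} - - \frac{57}{73}\right) = \frac{7}{16} - \left(- \frac{6}{49} + \frac{57}{73}\right) = \frac{7}{16} - \frac{2355}{3577} = - \frac{12641}{57232}$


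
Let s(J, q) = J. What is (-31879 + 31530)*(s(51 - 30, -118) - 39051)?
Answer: 13621470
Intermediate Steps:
(-31879 + 31530)*(s(51 - 30, -118) - 39051) = (-31879 + 31530)*((51 - 30) - 39051) = -349*(21 - 39051) = -349*(-39030) = 13621470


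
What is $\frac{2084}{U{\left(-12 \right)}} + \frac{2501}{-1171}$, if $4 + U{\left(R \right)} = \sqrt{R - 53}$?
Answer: $- \frac{9964037}{94851} - \frac{2084 i \sqrt{65}}{81} \approx -105.05 - 207.43 i$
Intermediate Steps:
$U{\left(R \right)} = -4 + \sqrt{-53 + R}$ ($U{\left(R \right)} = -4 + \sqrt{R - 53} = -4 + \sqrt{-53 + R}$)
$\frac{2084}{U{\left(-12 \right)}} + \frac{2501}{-1171} = \frac{2084}{-4 + \sqrt{-53 - 12}} + \frac{2501}{-1171} = \frac{2084}{-4 + \sqrt{-65}} + 2501 \left(- \frac{1}{1171}\right) = \frac{2084}{-4 + i \sqrt{65}} - \frac{2501}{1171} = - \frac{2501}{1171} + \frac{2084}{-4 + i \sqrt{65}}$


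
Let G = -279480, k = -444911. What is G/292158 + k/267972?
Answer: -3794020787/1449817844 ≈ -2.6169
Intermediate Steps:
G/292158 + k/267972 = -279480/292158 - 444911/267972 = -279480*1/292158 - 444911*1/267972 = -46580/48693 - 444911/267972 = -3794020787/1449817844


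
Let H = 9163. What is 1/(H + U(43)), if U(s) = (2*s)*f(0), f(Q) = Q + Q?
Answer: 1/9163 ≈ 0.00010913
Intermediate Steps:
f(Q) = 2*Q
U(s) = 0 (U(s) = (2*s)*(2*0) = (2*s)*0 = 0)
1/(H + U(43)) = 1/(9163 + 0) = 1/9163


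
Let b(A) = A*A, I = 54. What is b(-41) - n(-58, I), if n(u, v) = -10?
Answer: 1691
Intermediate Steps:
b(A) = A**2
b(-41) - n(-58, I) = (-41)**2 - 1*(-10) = 1681 + 10 = 1691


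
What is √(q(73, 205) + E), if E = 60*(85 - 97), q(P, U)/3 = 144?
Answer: 12*I*√2 ≈ 16.971*I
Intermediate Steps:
q(P, U) = 432 (q(P, U) = 3*144 = 432)
E = -720 (E = 60*(-12) = -720)
√(q(73, 205) + E) = √(432 - 720) = √(-288) = 12*I*√2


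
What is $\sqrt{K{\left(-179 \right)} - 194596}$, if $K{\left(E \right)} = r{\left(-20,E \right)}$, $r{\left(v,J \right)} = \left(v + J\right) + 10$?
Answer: $i \sqrt{194785} \approx 441.34 i$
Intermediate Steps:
$r{\left(v,J \right)} = 10 + J + v$ ($r{\left(v,J \right)} = \left(J + v\right) + 10 = 10 + J + v$)
$K{\left(E \right)} = -10 + E$ ($K{\left(E \right)} = 10 + E - 20 = -10 + E$)
$\sqrt{K{\left(-179 \right)} - 194596} = \sqrt{\left(-10 - 179\right) - 194596} = \sqrt{-189 - 194596} = \sqrt{-194785} = i \sqrt{194785}$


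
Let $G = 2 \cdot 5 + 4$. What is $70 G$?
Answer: $980$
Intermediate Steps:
$G = 14$ ($G = 10 + 4 = 14$)
$70 G = 70 \cdot 14 = 980$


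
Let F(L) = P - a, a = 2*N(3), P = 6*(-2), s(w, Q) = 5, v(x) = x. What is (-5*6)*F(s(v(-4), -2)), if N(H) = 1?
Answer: 420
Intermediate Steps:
P = -12
a = 2 (a = 2*1 = 2)
F(L) = -14 (F(L) = -12 - 1*2 = -12 - 2 = -14)
(-5*6)*F(s(v(-4), -2)) = -5*6*(-14) = -1*30*(-14) = -30*(-14) = 420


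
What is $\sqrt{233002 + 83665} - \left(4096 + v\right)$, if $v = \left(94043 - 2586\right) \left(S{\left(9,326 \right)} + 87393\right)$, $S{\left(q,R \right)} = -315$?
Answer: $-7963896742 + \sqrt{316667} \approx -7.9639 \cdot 10^{9}$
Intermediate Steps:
$v = 7963892646$ ($v = \left(94043 - 2586\right) \left(-315 + 87393\right) = 91457 \cdot 87078 = 7963892646$)
$\sqrt{233002 + 83665} - \left(4096 + v\right) = \sqrt{233002 + 83665} + \left(\left(-16\right)^{3} - 7963892646\right) = \sqrt{316667} - 7963896742 = -7963896742 + \sqrt{316667}$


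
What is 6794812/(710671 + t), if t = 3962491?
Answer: 3397406/2336581 ≈ 1.4540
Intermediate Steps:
6794812/(710671 + t) = 6794812/(710671 + 3962491) = 6794812/4673162 = 6794812*(1/4673162) = 3397406/2336581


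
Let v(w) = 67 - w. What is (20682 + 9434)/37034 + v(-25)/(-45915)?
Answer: 689684506/850208055 ≈ 0.81120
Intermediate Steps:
(20682 + 9434)/37034 + v(-25)/(-45915) = (20682 + 9434)/37034 + (67 - 1*(-25))/(-45915) = 30116*(1/37034) + (67 + 25)*(-1/45915) = 15058/18517 + 92*(-1/45915) = 15058/18517 - 92/45915 = 689684506/850208055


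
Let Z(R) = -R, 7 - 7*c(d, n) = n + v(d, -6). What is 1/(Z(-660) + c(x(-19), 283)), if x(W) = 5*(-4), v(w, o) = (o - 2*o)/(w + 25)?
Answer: 5/3102 ≈ 0.0016119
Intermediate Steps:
v(w, o) = -o/(25 + w) (v(w, o) = (-o)/(25 + w) = -o/(25 + w))
x(W) = -20
c(d, n) = 1 - 6/(7*(25 + d)) - n/7 (c(d, n) = 1 - (n - 1*(-6)/(25 + d))/7 = 1 - (n + 6/(25 + d))/7 = 1 + (-6/(7*(25 + d)) - n/7) = 1 - 6/(7*(25 + d)) - n/7)
1/(Z(-660) + c(x(-19), 283)) = 1/(-1*(-660) + (-6 + (7 - 1*283)*(25 - 20))/(7*(25 - 20))) = 1/(660 + (⅐)*(-6 + (7 - 283)*5)/5) = 1/(660 + (⅐)*(⅕)*(-6 - 276*5)) = 1/(660 + (⅐)*(⅕)*(-6 - 1380)) = 1/(660 + (⅐)*(⅕)*(-1386)) = 1/(660 - 198/5) = 1/(3102/5) = 5/3102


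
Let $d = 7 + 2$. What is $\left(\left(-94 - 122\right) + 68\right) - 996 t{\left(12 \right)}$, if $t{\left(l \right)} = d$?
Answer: $-9112$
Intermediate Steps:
$d = 9$
$t{\left(l \right)} = 9$
$\left(\left(-94 - 122\right) + 68\right) - 996 t{\left(12 \right)} = \left(\left(-94 - 122\right) + 68\right) - 8964 = \left(-216 + 68\right) - 8964 = -148 - 8964 = -9112$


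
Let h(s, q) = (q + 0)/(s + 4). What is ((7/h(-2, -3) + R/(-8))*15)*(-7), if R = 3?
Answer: 4235/8 ≈ 529.38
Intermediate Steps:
h(s, q) = q/(4 + s)
((7/h(-2, -3) + R/(-8))*15)*(-7) = ((7/((-3/(4 - 2))) + 3/(-8))*15)*(-7) = ((7/((-3/2)) + 3*(-⅛))*15)*(-7) = ((7/((-3*½)) - 3/8)*15)*(-7) = ((7/(-3/2) - 3/8)*15)*(-7) = ((7*(-⅔) - 3/8)*15)*(-7) = ((-14/3 - 3/8)*15)*(-7) = -121/24*15*(-7) = -605/8*(-7) = 4235/8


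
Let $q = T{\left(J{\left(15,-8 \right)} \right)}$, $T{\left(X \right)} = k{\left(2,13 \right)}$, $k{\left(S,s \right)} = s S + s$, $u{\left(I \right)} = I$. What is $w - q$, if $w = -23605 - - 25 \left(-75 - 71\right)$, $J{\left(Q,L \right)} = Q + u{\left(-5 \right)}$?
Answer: $-27294$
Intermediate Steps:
$k{\left(S,s \right)} = s + S s$ ($k{\left(S,s \right)} = S s + s = s + S s$)
$J{\left(Q,L \right)} = -5 + Q$ ($J{\left(Q,L \right)} = Q - 5 = -5 + Q$)
$T{\left(X \right)} = 39$ ($T{\left(X \right)} = 13 \left(1 + 2\right) = 13 \cdot 3 = 39$)
$q = 39$
$w = -27255$ ($w = -23605 - \left(-25\right) \left(-146\right) = -23605 - 3650 = -27255$)
$w - q = -27255 - 39 = -27294$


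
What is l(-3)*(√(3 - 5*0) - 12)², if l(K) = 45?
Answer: 6615 - 1080*√3 ≈ 4744.4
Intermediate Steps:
l(-3)*(√(3 - 5*0) - 12)² = 45*(√(3 - 5*0) - 12)² = 45*(√(3 + 0) - 12)² = 45*(√3 - 12)² = 45*(-12 + √3)²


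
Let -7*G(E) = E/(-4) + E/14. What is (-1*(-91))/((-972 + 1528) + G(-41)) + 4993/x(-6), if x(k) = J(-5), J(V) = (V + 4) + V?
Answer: -4640911/5578 ≈ -832.00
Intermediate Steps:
J(V) = 4 + 2*V (J(V) = (4 + V) + V = 4 + 2*V)
x(k) = -6 (x(k) = 4 + 2*(-5) = 4 - 10 = -6)
G(E) = 5*E/196 (G(E) = -(E/(-4) + E/14)/7 = -(E*(-1/4) + E*(1/14))/7 = -(-E/4 + E/14)/7 = -(-5)*E/196 = 5*E/196)
(-1*(-91))/((-972 + 1528) + G(-41)) + 4993/x(-6) = (-1*(-91))/((-972 + 1528) + (5/196)*(-41)) + 4993/(-6) = 91/(556 - 205/196) + 4993*(-1/6) = 91/(108771/196) - 4993/6 = 91*(196/108771) - 4993/6 = 1372/8367 - 4993/6 = -4640911/5578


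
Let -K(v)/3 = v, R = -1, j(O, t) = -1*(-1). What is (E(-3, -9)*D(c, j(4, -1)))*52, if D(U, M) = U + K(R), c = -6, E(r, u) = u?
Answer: 1404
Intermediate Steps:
j(O, t) = 1
K(v) = -3*v
D(U, M) = 3 + U (D(U, M) = U - 3*(-1) = U + 3 = 3 + U)
(E(-3, -9)*D(c, j(4, -1)))*52 = -9*(3 - 6)*52 = -9*(-3)*52 = 27*52 = 1404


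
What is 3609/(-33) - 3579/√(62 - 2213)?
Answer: -1203/11 + 1193*I*√239/239 ≈ -109.36 + 77.169*I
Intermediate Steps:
3609/(-33) - 3579/√(62 - 2213) = 3609*(-1/33) - 3579*(-I*√239/717) = -1203/11 - 3579*(-I*√239/717) = -1203/11 - (-1193)*I*√239/239 = -1203/11 + 1193*I*√239/239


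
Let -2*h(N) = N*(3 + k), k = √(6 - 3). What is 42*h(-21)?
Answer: 1323 + 441*√3 ≈ 2086.8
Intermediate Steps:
k = √3 ≈ 1.7320
h(N) = -N*(3 + √3)/2
42*h(-21) = 42*(-½*(-21)*(3 + √3)) = 42*(63/2 + 21*√3/2) = 1323 + 441*√3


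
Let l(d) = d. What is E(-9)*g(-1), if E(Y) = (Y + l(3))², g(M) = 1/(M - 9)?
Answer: -18/5 ≈ -3.6000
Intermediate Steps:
g(M) = 1/(-9 + M)
E(Y) = (3 + Y)² (E(Y) = (Y + 3)² = (3 + Y)²)
E(-9)*g(-1) = (3 - 9)²/(-9 - 1) = (-6)²/(-10) = 36*(-⅒) = -18/5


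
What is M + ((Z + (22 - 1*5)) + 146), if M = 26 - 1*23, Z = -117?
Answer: 49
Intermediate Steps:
M = 3 (M = 26 - 23 = 3)
M + ((Z + (22 - 1*5)) + 146) = 3 + ((-117 + (22 - 1*5)) + 146) = 3 + ((-117 + (22 - 5)) + 146) = 3 + ((-117 + 17) + 146) = 3 + (-100 + 146) = 3 + 46 = 49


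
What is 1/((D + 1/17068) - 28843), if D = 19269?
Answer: -17068/163409031 ≈ -0.00010445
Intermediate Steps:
1/((D + 1/17068) - 28843) = 1/((19269 + 1/17068) - 28843) = 1/(328883293/17068 - 28843) = 1/(-163409031/17068) = -17068/163409031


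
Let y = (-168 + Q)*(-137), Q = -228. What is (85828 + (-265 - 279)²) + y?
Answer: 436016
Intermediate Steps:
y = 54252 (y = (-168 - 228)*(-137) = -396*(-137) = 54252)
(85828 + (-265 - 279)²) + y = (85828 + (-265 - 279)²) + 54252 = (85828 + (-544)²) + 54252 = (85828 + 295936) + 54252 = 381764 + 54252 = 436016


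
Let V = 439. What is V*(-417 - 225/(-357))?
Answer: -21751572/119 ≈ -1.8279e+5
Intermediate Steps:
V*(-417 - 225/(-357)) = 439*(-417 - 225/(-357)) = 439*(-417 - 225*(-1/357)) = 439*(-417 + 75/119) = 439*(-49548/119) = -21751572/119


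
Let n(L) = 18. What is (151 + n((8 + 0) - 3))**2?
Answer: 28561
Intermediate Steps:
(151 + n((8 + 0) - 3))**2 = (151 + 18)**2 = 169**2 = 28561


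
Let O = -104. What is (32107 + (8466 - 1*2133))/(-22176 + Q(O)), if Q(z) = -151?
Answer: -38440/22327 ≈ -1.7217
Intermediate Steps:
(32107 + (8466 - 1*2133))/(-22176 + Q(O)) = (32107 + (8466 - 1*2133))/(-22176 - 151) = (32107 + (8466 - 2133))/(-22327) = (32107 + 6333)*(-1/22327) = 38440*(-1/22327) = -38440/22327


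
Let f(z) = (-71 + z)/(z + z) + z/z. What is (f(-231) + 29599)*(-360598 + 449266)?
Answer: 202096568556/77 ≈ 2.6246e+9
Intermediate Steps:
f(z) = 1 + (-71 + z)/(2*z) (f(z) = (-71 + z)/((2*z)) + 1 = (-71 + z)*(1/(2*z)) + 1 = (-71 + z)/(2*z) + 1 = 1 + (-71 + z)/(2*z))
(f(-231) + 29599)*(-360598 + 449266) = ((½)*(-71 + 3*(-231))/(-231) + 29599)*(-360598 + 449266) = ((½)*(-1/231)*(-71 - 693) + 29599)*88668 = ((½)*(-1/231)*(-764) + 29599)*88668 = (382/231 + 29599)*88668 = (6837751/231)*88668 = 202096568556/77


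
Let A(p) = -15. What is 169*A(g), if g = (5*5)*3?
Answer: -2535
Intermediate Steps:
g = 75 (g = 25*3 = 75)
169*A(g) = 169*(-15) = -2535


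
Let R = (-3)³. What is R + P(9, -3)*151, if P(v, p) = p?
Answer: -480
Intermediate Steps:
R = -27
R + P(9, -3)*151 = -27 - 3*151 = -27 - 453 = -480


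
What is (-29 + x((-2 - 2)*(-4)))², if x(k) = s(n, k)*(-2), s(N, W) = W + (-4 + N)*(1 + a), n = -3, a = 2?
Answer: 361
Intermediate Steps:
s(N, W) = -12 + W + 3*N (s(N, W) = W + (-4 + N)*(1 + 2) = W + (-4 + N)*3 = W + (-12 + 3*N) = -12 + W + 3*N)
x(k) = 42 - 2*k (x(k) = (-12 + k + 3*(-3))*(-2) = (-12 + k - 9)*(-2) = (-21 + k)*(-2) = 42 - 2*k)
(-29 + x((-2 - 2)*(-4)))² = (-29 + (42 - 2*(-2 - 2)*(-4)))² = (-29 + (42 - (-8)*(-4)))² = (-29 + (42 - 2*16))² = (-29 + (42 - 32))² = (-29 + 10)² = (-19)² = 361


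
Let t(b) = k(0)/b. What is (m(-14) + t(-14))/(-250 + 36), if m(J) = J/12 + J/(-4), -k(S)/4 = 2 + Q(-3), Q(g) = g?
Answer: -43/4494 ≈ -0.0095683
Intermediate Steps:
k(S) = 4 (k(S) = -4*(2 - 3) = -4*(-1) = 4)
t(b) = 4/b
m(J) = -J/6 (m(J) = J*(1/12) + J*(-¼) = J/12 - J/4 = -J/6)
(m(-14) + t(-14))/(-250 + 36) = (-⅙*(-14) + 4/(-14))/(-250 + 36) = (7/3 + 4*(-1/14))/(-214) = (7/3 - 2/7)*(-1/214) = (43/21)*(-1/214) = -43/4494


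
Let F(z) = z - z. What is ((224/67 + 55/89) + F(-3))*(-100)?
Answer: -2362100/5963 ≈ -396.13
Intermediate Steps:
F(z) = 0
((224/67 + 55/89) + F(-3))*(-100) = ((224/67 + 55/89) + 0)*(-100) = (23621/5963 + 0)*(-100) = (23621/5963)*(-100) = -2362100/5963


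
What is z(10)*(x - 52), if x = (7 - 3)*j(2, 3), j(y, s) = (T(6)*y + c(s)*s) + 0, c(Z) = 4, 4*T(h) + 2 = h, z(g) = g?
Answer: 40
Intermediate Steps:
T(h) = -½ + h/4
j(y, s) = y + 4*s (j(y, s) = ((-½ + (¼)*6)*y + 4*s) + 0 = ((-½ + 3/2)*y + 4*s) + 0 = (1*y + 4*s) + 0 = (y + 4*s) + 0 = y + 4*s)
x = 56 (x = (7 - 3)*(2 + 4*3) = 4*(2 + 12) = 4*14 = 56)
z(10)*(x - 52) = 10*(56 - 52) = 10*4 = 40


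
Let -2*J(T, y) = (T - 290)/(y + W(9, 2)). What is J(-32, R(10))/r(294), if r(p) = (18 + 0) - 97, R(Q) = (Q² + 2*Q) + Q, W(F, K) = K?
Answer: -161/10428 ≈ -0.015439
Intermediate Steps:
R(Q) = Q² + 3*Q
r(p) = -79 (r(p) = 18 - 97 = -79)
J(T, y) = -(-290 + T)/(2*(2 + y)) (J(T, y) = -(T - 290)/(2*(y + 2)) = -(-290 + T)/(2*(2 + y)))
J(-32, R(10))/r(294) = ((290 - 1*(-32))/(2*(2 + 10*(3 + 10))))/(-79) = ((290 + 32)/(2*(2 + 10*13)))*(-1/79) = ((½)*322/(2 + 130))*(-1/79) = ((½)*322/132)*(-1/79) = ((½)*(1/132)*322)*(-1/79) = (161/132)*(-1/79) = -161/10428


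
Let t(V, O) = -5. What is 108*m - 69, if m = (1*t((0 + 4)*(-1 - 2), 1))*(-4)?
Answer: 2091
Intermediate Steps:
m = 20 (m = (1*(-5))*(-4) = -5*(-4) = 20)
108*m - 69 = 108*20 - 69 = 2160 - 69 = 2091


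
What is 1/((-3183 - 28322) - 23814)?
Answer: -1/55319 ≈ -1.8077e-5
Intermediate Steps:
1/((-3183 - 28322) - 23814) = 1/(-31505 - 23814) = 1/(-55319) = -1/55319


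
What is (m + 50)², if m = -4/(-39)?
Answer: 3818116/1521 ≈ 2510.3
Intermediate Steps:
m = 4/39 (m = -4*(-1/39) = 4/39 ≈ 0.10256)
(m + 50)² = (4/39 + 50)² = (1954/39)² = 3818116/1521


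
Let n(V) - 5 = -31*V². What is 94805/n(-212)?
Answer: -94805/1393259 ≈ -0.068045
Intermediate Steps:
n(V) = 5 - 31*V²
94805/n(-212) = 94805/(5 - 31*(-212)²) = 94805/(5 - 31*44944) = 94805/(5 - 1393264) = 94805/(-1393259) = 94805*(-1/1393259) = -94805/1393259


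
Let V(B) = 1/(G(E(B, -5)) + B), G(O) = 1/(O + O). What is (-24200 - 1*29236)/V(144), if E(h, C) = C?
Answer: -38447202/5 ≈ -7.6894e+6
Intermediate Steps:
G(O) = 1/(2*O)
V(B) = 1/(-⅒ + B) (V(B) = 1/((½)/(-5) + B) = 1/((½)*(-⅕) + B) = 1/(-⅒ + B))
(-24200 - 1*29236)/V(144) = (-24200 - 1*29236)/((10/(-1 + 10*144))) = (-24200 - 29236)/((10/(-1 + 1440))) = -53436/(10/1439) = -53436/(10*(1/1439)) = -53436/10/1439 = -53436*1439/10 = -38447202/5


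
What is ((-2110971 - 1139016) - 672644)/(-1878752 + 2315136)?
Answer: -3922631/436384 ≈ -8.9889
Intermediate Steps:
((-2110971 - 1139016) - 672644)/(-1878752 + 2315136) = (-3249987 - 672644)/436384 = -3922631*1/436384 = -3922631/436384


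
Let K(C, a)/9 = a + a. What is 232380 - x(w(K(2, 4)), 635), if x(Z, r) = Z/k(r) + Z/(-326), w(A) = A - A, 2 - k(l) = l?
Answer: 232380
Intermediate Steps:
k(l) = 2 - l
K(C, a) = 18*a (K(C, a) = 9*(a + a) = 9*(2*a) = 18*a)
w(A) = 0
x(Z, r) = -Z/326 + Z/(2 - r) (x(Z, r) = Z/(2 - r) + Z/(-326) = Z/(2 - r) + Z*(-1/326) = Z/(2 - r) - Z/326 = -Z/326 + Z/(2 - r))
232380 - x(w(K(2, 4)), 635) = 232380 - 0*(-324 - 1*635)/(326*(-2 + 635)) = 232380 - 0*(-324 - 635)/(326*633) = 232380 - 0*(-959)/(326*633) = 232380 - 1*0 = 232380 + 0 = 232380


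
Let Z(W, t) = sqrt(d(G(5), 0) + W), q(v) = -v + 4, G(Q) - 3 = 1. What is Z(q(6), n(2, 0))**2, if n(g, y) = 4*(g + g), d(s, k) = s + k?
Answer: 2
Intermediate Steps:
G(Q) = 4 (G(Q) = 3 + 1 = 4)
q(v) = 4 - v
d(s, k) = k + s
n(g, y) = 8*g (n(g, y) = 4*(2*g) = 8*g)
Z(W, t) = sqrt(4 + W) (Z(W, t) = sqrt((0 + 4) + W) = sqrt(4 + W))
Z(q(6), n(2, 0))**2 = (sqrt(4 + (4 - 1*6)))**2 = (sqrt(4 + (4 - 6)))**2 = (sqrt(4 - 2))**2 = (sqrt(2))**2 = 2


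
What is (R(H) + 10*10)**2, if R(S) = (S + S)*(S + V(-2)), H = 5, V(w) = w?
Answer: 16900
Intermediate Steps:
R(S) = 2*S*(-2 + S) (R(S) = (S + S)*(S - 2) = (2*S)*(-2 + S) = 2*S*(-2 + S))
(R(H) + 10*10)**2 = (2*5*(-2 + 5) + 10*10)**2 = (2*5*3 + 100)**2 = (30 + 100)**2 = 130**2 = 16900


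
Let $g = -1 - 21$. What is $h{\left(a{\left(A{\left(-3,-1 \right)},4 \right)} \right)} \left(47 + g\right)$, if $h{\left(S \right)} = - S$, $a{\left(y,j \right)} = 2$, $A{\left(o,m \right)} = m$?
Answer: $-50$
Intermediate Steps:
$g = -22$ ($g = -1 - 21 = -22$)
$h{\left(a{\left(A{\left(-3,-1 \right)},4 \right)} \right)} \left(47 + g\right) = \left(-1\right) 2 \left(47 - 22\right) = \left(-2\right) 25 = -50$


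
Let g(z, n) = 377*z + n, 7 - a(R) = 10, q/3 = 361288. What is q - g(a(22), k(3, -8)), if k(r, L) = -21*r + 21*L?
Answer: 1085226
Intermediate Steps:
q = 1083864 (q = 3*361288 = 1083864)
a(R) = -3 (a(R) = 7 - 1*10 = 7 - 10 = -3)
g(z, n) = n + 377*z
q - g(a(22), k(3, -8)) = 1083864 - ((-21*3 + 21*(-8)) + 377*(-3)) = 1083864 - ((-63 - 168) - 1131) = 1083864 - (-231 - 1131) = 1083864 - 1*(-1362) = 1083864 + 1362 = 1085226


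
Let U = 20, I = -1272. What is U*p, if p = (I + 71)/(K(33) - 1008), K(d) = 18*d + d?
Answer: 24020/381 ≈ 63.045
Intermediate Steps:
K(d) = 19*d
p = 1201/381 (p = (-1272 + 71)/(19*33 - 1008) = -1201/(627 - 1008) = -1201/(-381) = -1201*(-1/381) = 1201/381 ≈ 3.1522)
U*p = 20*(1201/381) = 24020/381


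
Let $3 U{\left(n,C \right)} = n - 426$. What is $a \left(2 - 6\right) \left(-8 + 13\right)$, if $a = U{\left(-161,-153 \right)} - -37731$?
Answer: $- \frac{2252120}{3} \approx -7.5071 \cdot 10^{5}$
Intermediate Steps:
$U{\left(n,C \right)} = -142 + \frac{n}{3}$ ($U{\left(n,C \right)} = \frac{n - 426}{3} = \frac{-426 + n}{3} = -142 + \frac{n}{3}$)
$a = \frac{112606}{3}$ ($a = \left(-142 + \frac{1}{3} \left(-161\right)\right) - -37731 = \left(-142 - \frac{161}{3}\right) + 37731 = - \frac{587}{3} + 37731 = \frac{112606}{3} \approx 37535.0$)
$a \left(2 - 6\right) \left(-8 + 13\right) = \frac{112606 \left(2 - 6\right) \left(-8 + 13\right)}{3} = \frac{112606 \left(\left(-4\right) 5\right)}{3} = \frac{112606}{3} \left(-20\right) = - \frac{2252120}{3}$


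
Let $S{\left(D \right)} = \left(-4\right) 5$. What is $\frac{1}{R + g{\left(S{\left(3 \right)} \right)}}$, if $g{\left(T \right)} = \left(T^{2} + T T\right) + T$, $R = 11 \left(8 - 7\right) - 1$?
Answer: $\frac{1}{790} \approx 0.0012658$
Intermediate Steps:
$S{\left(D \right)} = -20$
$R = 10$ ($R = 11 \cdot 1 - 1 = 11 - 1 = 10$)
$g{\left(T \right)} = T + 2 T^{2}$ ($g{\left(T \right)} = \left(T^{2} + T^{2}\right) + T = 2 T^{2} + T = T + 2 T^{2}$)
$\frac{1}{R + g{\left(S{\left(3 \right)} \right)}} = \frac{1}{10 - 20 \left(1 + 2 \left(-20\right)\right)} = \frac{1}{10 - 20 \left(1 - 40\right)} = \frac{1}{10 - -780} = \frac{1}{10 + 780} = \frac{1}{790}$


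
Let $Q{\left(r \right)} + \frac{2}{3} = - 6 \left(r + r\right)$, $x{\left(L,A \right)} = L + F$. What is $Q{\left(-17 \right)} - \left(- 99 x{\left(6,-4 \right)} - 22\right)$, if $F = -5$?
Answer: $\frac{973}{3} \approx 324.33$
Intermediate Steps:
$x{\left(L,A \right)} = -5 + L$ ($x{\left(L,A \right)} = L - 5 = -5 + L$)
$Q{\left(r \right)} = - \frac{2}{3} - 12 r$ ($Q{\left(r \right)} = - \frac{2}{3} - 6 \left(r + r\right) = - \frac{2}{3} - 6 \cdot 2 r = - \frac{2}{3} - 12 r$)
$Q{\left(-17 \right)} - \left(- 99 x{\left(6,-4 \right)} - 22\right) = \left(- \frac{2}{3} - -204\right) - \left(- 99 \left(-5 + 6\right) - 22\right) = \left(- \frac{2}{3} + 204\right) - \left(\left(-99\right) 1 - 22\right) = \frac{610}{3} - \left(-99 - 22\right) = \frac{610}{3} - -121 = \frac{610}{3} + 121 = \frac{973}{3}$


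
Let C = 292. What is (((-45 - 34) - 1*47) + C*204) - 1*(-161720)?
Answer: 221162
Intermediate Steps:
(((-45 - 34) - 1*47) + C*204) - 1*(-161720) = (((-45 - 34) - 1*47) + 292*204) - 1*(-161720) = ((-79 - 47) + 59568) + 161720 = (-126 + 59568) + 161720 = 59442 + 161720 = 221162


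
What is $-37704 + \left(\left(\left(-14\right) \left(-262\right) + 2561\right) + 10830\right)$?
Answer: $-20645$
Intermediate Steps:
$-37704 + \left(\left(\left(-14\right) \left(-262\right) + 2561\right) + 10830\right) = -37704 + \left(\left(3668 + 2561\right) + 10830\right) = -37704 + \left(6229 + 10830\right) = -37704 + 17059 = -20645$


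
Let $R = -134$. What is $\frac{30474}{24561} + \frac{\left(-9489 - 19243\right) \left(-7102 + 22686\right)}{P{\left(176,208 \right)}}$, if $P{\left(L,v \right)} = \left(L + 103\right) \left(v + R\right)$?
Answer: $- \frac{610932867698}{28171467} \approx -21686.0$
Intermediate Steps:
$P{\left(L,v \right)} = \left(-134 + v\right) \left(103 + L\right)$ ($P{\left(L,v \right)} = \left(L + 103\right) \left(v - 134\right) = \left(103 + L\right) \left(-134 + v\right) = \left(-134 + v\right) \left(103 + L\right)$)
$\frac{30474}{24561} + \frac{\left(-9489 - 19243\right) \left(-7102 + 22686\right)}{P{\left(176,208 \right)}} = \frac{30474}{24561} + \frac{\left(-9489 - 19243\right) \left(-7102 + 22686\right)}{-13802 - 23584 + 103 \cdot 208 + 176 \cdot 208} = 30474 \cdot \frac{1}{24561} + \frac{\left(-28732\right) 15584}{-13802 - 23584 + 21424 + 36608} = \frac{3386}{2729} - \frac{447759488}{20646} = \frac{3386}{2729} - \frac{223879744}{10323} = - \frac{610932867698}{28171467}$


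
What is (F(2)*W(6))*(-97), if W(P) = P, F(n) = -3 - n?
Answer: 2910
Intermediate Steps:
(F(2)*W(6))*(-97) = ((-3 - 1*2)*6)*(-97) = ((-3 - 2)*6)*(-97) = -5*6*(-97) = -30*(-97) = 2910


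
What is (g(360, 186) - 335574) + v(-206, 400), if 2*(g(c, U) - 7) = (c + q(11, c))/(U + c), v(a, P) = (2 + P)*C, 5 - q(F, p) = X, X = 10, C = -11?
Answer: -371267633/1092 ≈ -3.3999e+5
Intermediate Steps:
q(F, p) = -5 (q(F, p) = 5 - 1*10 = 5 - 10 = -5)
v(a, P) = -22 - 11*P (v(a, P) = (2 + P)*(-11) = -22 - 11*P)
g(c, U) = 7 + (-5 + c)/(2*(U + c)) (g(c, U) = 7 + ((c - 5)/(U + c))/2 = 7 + ((-5 + c)/(U + c))/2 = 7 + (-5 + c)/(2*(U + c)))
(g(360, 186) - 335574) + v(-206, 400) = ((-5 + 14*186 + 15*360)/(2*(186 + 360)) - 335574) + (-22 - 11*400) = ((½)*(-5 + 2604 + 5400)/546 - 335574) + (-22 - 4400) = ((½)*(1/546)*7999 - 335574) - 4422 = (7999/1092 - 335574) - 4422 = -366438809/1092 - 4422 = -371267633/1092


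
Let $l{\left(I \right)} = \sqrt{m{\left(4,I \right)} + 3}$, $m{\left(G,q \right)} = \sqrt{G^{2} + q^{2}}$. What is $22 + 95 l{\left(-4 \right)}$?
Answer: $22 + 95 \sqrt{3 + 4 \sqrt{2}} \approx 301.51$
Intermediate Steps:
$l{\left(I \right)} = \sqrt{3 + \sqrt{16 + I^{2}}}$ ($l{\left(I \right)} = \sqrt{\sqrt{4^{2} + I^{2}} + 3} = \sqrt{\sqrt{16 + I^{2}} + 3} = \sqrt{3 + \sqrt{16 + I^{2}}}$)
$22 + 95 l{\left(-4 \right)} = 22 + 95 \sqrt{3 + \sqrt{16 + \left(-4\right)^{2}}} = 22 + 95 \sqrt{3 + \sqrt{16 + 16}} = 22 + 95 \sqrt{3 + \sqrt{32}} = 22 + 95 \sqrt{3 + 4 \sqrt{2}}$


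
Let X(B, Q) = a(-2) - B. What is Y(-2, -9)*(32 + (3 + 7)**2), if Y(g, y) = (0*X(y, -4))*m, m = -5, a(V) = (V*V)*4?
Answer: 0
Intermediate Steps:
a(V) = 4*V**2 (a(V) = V**2*4 = 4*V**2)
X(B, Q) = 16 - B (X(B, Q) = 4*(-2)**2 - B = 4*4 - B = 16 - B)
Y(g, y) = 0 (Y(g, y) = (0*(16 - y))*(-5) = 0*(-5) = 0)
Y(-2, -9)*(32 + (3 + 7)**2) = 0*(32 + (3 + 7)**2) = 0*(32 + 10**2) = 0*(32 + 100) = 0*132 = 0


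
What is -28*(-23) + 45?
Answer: 689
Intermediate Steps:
-28*(-23) + 45 = 644 + 45 = 689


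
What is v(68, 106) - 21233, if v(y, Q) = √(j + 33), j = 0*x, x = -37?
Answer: -21233 + √33 ≈ -21227.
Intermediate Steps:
j = 0 (j = 0*(-37) = 0)
v(y, Q) = √33 (v(y, Q) = √(0 + 33) = √33)
v(68, 106) - 21233 = √33 - 21233 = -21233 + √33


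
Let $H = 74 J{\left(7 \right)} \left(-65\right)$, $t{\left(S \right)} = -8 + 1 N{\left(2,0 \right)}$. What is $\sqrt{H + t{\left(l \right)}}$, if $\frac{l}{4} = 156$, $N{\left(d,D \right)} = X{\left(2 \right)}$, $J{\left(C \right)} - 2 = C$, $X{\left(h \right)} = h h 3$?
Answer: $i \sqrt{43286} \approx 208.05 i$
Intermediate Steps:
$X{\left(h \right)} = 3 h^{2}$ ($X{\left(h \right)} = h^{2} \cdot 3 = 3 h^{2}$)
$J{\left(C \right)} = 2 + C$
$N{\left(d,D \right)} = 12$ ($N{\left(d,D \right)} = 3 \cdot 2^{2} = 3 \cdot 4 = 12$)
$l = 624$ ($l = 4 \cdot 156 = 624$)
$t{\left(S \right)} = 4$ ($t{\left(S \right)} = -8 + 1 \cdot 12 = -8 + 12 = 4$)
$H = -43290$ ($H = 74 \left(2 + 7\right) \left(-65\right) = 74 \cdot 9 \left(-65\right) = 666 \left(-65\right) = -43290$)
$\sqrt{H + t{\left(l \right)}} = \sqrt{-43290 + 4} = \sqrt{-43286} = i \sqrt{43286}$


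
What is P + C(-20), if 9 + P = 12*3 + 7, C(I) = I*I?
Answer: 434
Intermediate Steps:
C(I) = I**2
P = 34 (P = -9 + (12*3 + 7) = -9 + (36 + 7) = -9 + 43 = 34)
P + C(-20) = 34 + (-20)**2 = 34 + 400 = 434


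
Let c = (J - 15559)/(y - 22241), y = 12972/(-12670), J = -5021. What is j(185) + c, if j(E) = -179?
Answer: -25091302259/140903221 ≈ -178.07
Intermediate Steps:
y = -6486/6335 (y = 12972*(-1/12670) = -6486/6335 ≈ -1.0238)
c = 130374300/140903221 (c = (-5021 - 15559)/(-6486/6335 - 22241) = -20580/(-140903221/6335) = -20580*(-6335/140903221) = 130374300/140903221 ≈ 0.92528)
j(185) + c = -179 + 130374300/140903221 = -25091302259/140903221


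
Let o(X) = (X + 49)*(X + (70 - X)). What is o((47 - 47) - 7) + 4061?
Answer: 7001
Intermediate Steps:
o(X) = 3430 + 70*X (o(X) = (49 + X)*70 = 3430 + 70*X)
o((47 - 47) - 7) + 4061 = (3430 + 70*((47 - 47) - 7)) + 4061 = (3430 + 70*(0 - 7)) + 4061 = (3430 + 70*(-7)) + 4061 = (3430 - 490) + 4061 = 2940 + 4061 = 7001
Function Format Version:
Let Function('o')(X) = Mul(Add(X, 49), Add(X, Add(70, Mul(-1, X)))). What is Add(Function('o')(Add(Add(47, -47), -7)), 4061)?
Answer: 7001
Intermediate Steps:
Function('o')(X) = Add(3430, Mul(70, X)) (Function('o')(X) = Mul(Add(49, X), 70) = Add(3430, Mul(70, X)))
Add(Function('o')(Add(Add(47, -47), -7)), 4061) = Add(Add(3430, Mul(70, Add(Add(47, -47), -7))), 4061) = Add(Add(3430, Mul(70, Add(0, -7))), 4061) = Add(Add(3430, Mul(70, -7)), 4061) = Add(Add(3430, -490), 4061) = Add(2940, 4061) = 7001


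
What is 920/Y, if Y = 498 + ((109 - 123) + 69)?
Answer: 920/553 ≈ 1.6637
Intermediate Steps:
Y = 553 (Y = 498 + (-14 + 69) = 498 + 55 = 553)
920/Y = 920/553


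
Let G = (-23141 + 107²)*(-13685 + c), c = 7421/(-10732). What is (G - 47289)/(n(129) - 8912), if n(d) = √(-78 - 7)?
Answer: -3824925985724672/213094133207 - 429188283856*I*√85/213094133207 ≈ -17949.0 - 18.569*I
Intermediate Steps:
c = -7421/10732 (c = 7421*(-1/10732) = -7421/10732 ≈ -0.69148)
G = 429315160243/2683 (G = (-23141 + 107²)*(-13685 - 7421/10732) = (-23141 + 11449)*(-146874841/10732) = -11692*(-146874841/10732) = 429315160243/2683 ≈ 1.6001e+8)
n(d) = I*√85 (n(d) = √(-85) = I*√85)
(G - 47289)/(n(129) - 8912) = (429315160243/2683 - 47289)/(I*√85 - 8912) = 429188283856/(2683*(-8912 + I*√85))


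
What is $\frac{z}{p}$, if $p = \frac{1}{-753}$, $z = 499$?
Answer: $-375747$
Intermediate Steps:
$p = - \frac{1}{753} \approx -0.001328$
$\frac{z}{p} = \frac{499}{- \frac{1}{753}} = 499 \left(-753\right) = -375747$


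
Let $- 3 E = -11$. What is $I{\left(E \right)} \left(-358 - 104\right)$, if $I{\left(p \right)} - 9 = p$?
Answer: $-5852$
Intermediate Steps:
$E = \frac{11}{3}$ ($E = \left(- \frac{1}{3}\right) \left(-11\right) = \frac{11}{3} \approx 3.6667$)
$I{\left(p \right)} = 9 + p$
$I{\left(E \right)} \left(-358 - 104\right) = \left(9 + \frac{11}{3}\right) \left(-358 - 104\right) = \frac{38}{3} \left(-462\right) = -5852$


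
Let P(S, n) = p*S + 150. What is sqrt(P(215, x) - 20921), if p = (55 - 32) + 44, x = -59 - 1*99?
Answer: I*sqrt(6366) ≈ 79.787*I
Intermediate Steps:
x = -158 (x = -59 - 99 = -158)
p = 67 (p = 23 + 44 = 67)
P(S, n) = 150 + 67*S (P(S, n) = 67*S + 150 = 150 + 67*S)
sqrt(P(215, x) - 20921) = sqrt((150 + 67*215) - 20921) = sqrt((150 + 14405) - 20921) = sqrt(14555 - 20921) = sqrt(-6366) = I*sqrt(6366)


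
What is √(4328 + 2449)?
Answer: 3*√753 ≈ 82.323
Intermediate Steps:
√(4328 + 2449) = √6777 = 3*√753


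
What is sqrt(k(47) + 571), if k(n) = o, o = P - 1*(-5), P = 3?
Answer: sqrt(579) ≈ 24.062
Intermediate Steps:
o = 8 (o = 3 - 1*(-5) = 3 + 5 = 8)
k(n) = 8
sqrt(k(47) + 571) = sqrt(8 + 571) = sqrt(579)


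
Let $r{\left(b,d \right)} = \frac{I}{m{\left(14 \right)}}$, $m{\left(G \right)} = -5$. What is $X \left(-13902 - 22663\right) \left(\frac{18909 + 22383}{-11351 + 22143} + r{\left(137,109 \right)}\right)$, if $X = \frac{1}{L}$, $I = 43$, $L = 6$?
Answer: $\frac{6633097}{228} \approx 29093.0$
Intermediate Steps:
$r{\left(b,d \right)} = - \frac{43}{5}$ ($r{\left(b,d \right)} = \frac{43}{-5} = 43 \left(- \frac{1}{5}\right) = - \frac{43}{5}$)
$X = \frac{1}{6} \approx 0.16667$
$X \left(-13902 - 22663\right) \left(\frac{18909 + 22383}{-11351 + 22143} + r{\left(137,109 \right)}\right) = \frac{\left(-13902 - 22663\right) \left(\frac{18909 + 22383}{-11351 + 22143} - \frac{43}{5}\right)}{6} = \frac{\left(-36565\right) \left(\frac{41292}{10792} - \frac{43}{5}\right)}{6} = \frac{\left(-36565\right) \left(41292 \cdot \frac{1}{10792} - \frac{43}{5}\right)}{6} = \frac{\left(-36565\right) \left(\frac{10323}{2698} - \frac{43}{5}\right)}{6} = \frac{\left(-36565\right) \left(- \frac{64399}{13490}\right)}{6} = \frac{1}{6} \cdot \frac{6633097}{38} = \frac{6633097}{228}$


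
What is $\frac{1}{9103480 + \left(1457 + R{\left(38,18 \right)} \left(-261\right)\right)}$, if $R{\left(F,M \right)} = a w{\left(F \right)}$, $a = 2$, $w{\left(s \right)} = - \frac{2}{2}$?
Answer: $\frac{1}{9105459} \approx 1.0982 \cdot 10^{-7}$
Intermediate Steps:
$w{\left(s \right)} = -1$ ($w{\left(s \right)} = \left(-2\right) \frac{1}{2} = -1$)
$R{\left(F,M \right)} = -2$ ($R{\left(F,M \right)} = 2 \left(-1\right) = -2$)
$\frac{1}{9103480 + \left(1457 + R{\left(38,18 \right)} \left(-261\right)\right)} = \frac{1}{9103480 + \left(1457 - -522\right)} = \frac{1}{9103480 + \left(1457 + 522\right)} = \frac{1}{9103480 + 1979} = \frac{1}{9105459}$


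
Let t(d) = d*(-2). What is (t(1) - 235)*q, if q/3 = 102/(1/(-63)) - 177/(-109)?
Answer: 497882727/109 ≈ 4.5677e+6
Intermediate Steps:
t(d) = -2*d
q = -2100771/109 (q = 3*(102/(1/(-63)) - 177/(-109)) = 3*(102/(-1/63) - 177*(-1/109)) = 3*(102*(-63) + 177/109) = 3*(-6426 + 177/109) = 3*(-700257/109) = -2100771/109 ≈ -19273.)
(t(1) - 235)*q = (-2*1 - 235)*(-2100771/109) = (-2 - 235)*(-2100771/109) = -237*(-2100771/109) = 497882727/109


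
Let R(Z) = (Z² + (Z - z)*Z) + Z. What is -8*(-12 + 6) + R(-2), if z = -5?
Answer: 44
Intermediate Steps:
R(Z) = Z + Z² + Z*(5 + Z) (R(Z) = (Z² + (Z - 1*(-5))*Z) + Z = (Z² + (Z + 5)*Z) + Z = (Z² + (5 + Z)*Z) + Z = (Z² + Z*(5 + Z)) + Z = Z + Z² + Z*(5 + Z))
-8*(-12 + 6) + R(-2) = -8*(-12 + 6) + 2*(-2)*(3 - 2) = -8*(-6) + 2*(-2)*1 = 48 - 4 = 44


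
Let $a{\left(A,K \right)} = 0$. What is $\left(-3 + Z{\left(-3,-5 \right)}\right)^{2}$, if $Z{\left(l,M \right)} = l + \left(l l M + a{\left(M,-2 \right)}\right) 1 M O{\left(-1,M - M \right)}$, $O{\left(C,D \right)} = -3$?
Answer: $463761$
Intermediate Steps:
$Z{\left(l,M \right)} = l - 3 M^{2} l^{2}$ ($Z{\left(l,M \right)} = l + \left(l l M + 0\right) 1 M \left(-3\right) = l + \left(l^{2} M + 0\right) M \left(-3\right) = l + \left(M l^{2} + 0\right) \left(- 3 M\right) = l + M l^{2} \left(- 3 M\right) = l - 3 M^{2} l^{2}$)
$\left(-3 + Z{\left(-3,-5 \right)}\right)^{2} = \left(-3 - 3 \left(1 - - 9 \left(-5\right)^{2}\right)\right)^{2} = \left(-3 - 3 \left(1 - \left(-9\right) 25\right)\right)^{2} = \left(-3 - 3 \left(1 + 225\right)\right)^{2} = \left(-3 - 678\right)^{2} = \left(-681\right)^{2} = 463761$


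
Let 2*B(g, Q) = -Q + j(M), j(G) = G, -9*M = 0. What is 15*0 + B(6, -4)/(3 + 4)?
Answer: 2/7 ≈ 0.28571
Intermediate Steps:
M = 0 (M = -⅑*0 = 0)
B(g, Q) = -Q/2 (B(g, Q) = (-Q + 0)/2 = (-Q)/2 = -Q/2)
15*0 + B(6, -4)/(3 + 4) = 15*0 + (-½*(-4))/(3 + 4) = 0 + 2/7 = 2/7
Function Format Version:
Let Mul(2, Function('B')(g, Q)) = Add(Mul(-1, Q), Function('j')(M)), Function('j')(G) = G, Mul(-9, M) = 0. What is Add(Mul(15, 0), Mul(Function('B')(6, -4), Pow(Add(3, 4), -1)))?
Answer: Rational(2, 7) ≈ 0.28571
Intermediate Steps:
M = 0 (M = Mul(Rational(-1, 9), 0) = 0)
Function('B')(g, Q) = Mul(Rational(-1, 2), Q) (Function('B')(g, Q) = Mul(Rational(1, 2), Add(Mul(-1, Q), 0)) = Mul(Rational(1, 2), Mul(-1, Q)) = Mul(Rational(-1, 2), Q))
Add(Mul(15, 0), Mul(Function('B')(6, -4), Pow(Add(3, 4), -1))) = Add(Mul(15, 0), Mul(Mul(Rational(-1, 2), -4), Pow(Add(3, 4), -1))) = Add(0, Mul(2, Pow(7, -1))) = Add(0, Mul(2, Rational(1, 7))) = Add(0, Rational(2, 7)) = Rational(2, 7)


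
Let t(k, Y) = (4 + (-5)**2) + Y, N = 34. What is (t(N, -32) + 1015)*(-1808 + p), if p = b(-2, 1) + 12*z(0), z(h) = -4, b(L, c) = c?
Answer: -1877260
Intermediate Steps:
t(k, Y) = 29 + Y (t(k, Y) = (4 + 25) + Y = 29 + Y)
p = -47 (p = 1 + 12*(-4) = 1 - 48 = -47)
(t(N, -32) + 1015)*(-1808 + p) = ((29 - 32) + 1015)*(-1808 - 47) = (-3 + 1015)*(-1855) = 1012*(-1855) = -1877260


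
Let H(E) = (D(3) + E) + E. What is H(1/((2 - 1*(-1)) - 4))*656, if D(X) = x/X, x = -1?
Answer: -4592/3 ≈ -1530.7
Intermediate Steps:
D(X) = -1/X
H(E) = -⅓ + 2*E (H(E) = (-1/3 + E) + E = (-1*⅓ + E) + E = (-⅓ + E) + E = -⅓ + 2*E)
H(1/((2 - 1*(-1)) - 4))*656 = (-⅓ + 2/((2 - 1*(-1)) - 4))*656 = (-⅓ + 2/((2 + 1) - 4))*656 = (-⅓ + 2/(3 - 4))*656 = (-⅓ + 2/(-1))*656 = (-⅓ + 2*(-1))*656 = (-⅓ - 2)*656 = -7/3*656 = -4592/3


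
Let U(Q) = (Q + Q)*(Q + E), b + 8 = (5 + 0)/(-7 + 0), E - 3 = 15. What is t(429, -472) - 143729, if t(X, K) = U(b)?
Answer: -7050651/49 ≈ -1.4389e+5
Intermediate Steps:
E = 18 (E = 3 + 15 = 18)
b = -61/7 (b = -8 + (5 + 0)/(-7 + 0) = -8 + 5/(-7) = -8 + 5*(-⅐) = -8 - 5/7 = -61/7 ≈ -8.7143)
U(Q) = 2*Q*(18 + Q) (U(Q) = (Q + Q)*(Q + 18) = (2*Q)*(18 + Q) = 2*Q*(18 + Q))
t(X, K) = -7930/49 (t(X, K) = 2*(-61/7)*(18 - 61/7) = 2*(-61/7)*(65/7) = -7930/49)
t(429, -472) - 143729 = -7930/49 - 143729 = -7050651/49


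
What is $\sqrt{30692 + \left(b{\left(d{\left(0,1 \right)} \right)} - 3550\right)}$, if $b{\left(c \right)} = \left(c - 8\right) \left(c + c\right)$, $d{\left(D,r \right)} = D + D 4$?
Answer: $\sqrt{27142} \approx 164.75$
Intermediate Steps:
$d{\left(D,r \right)} = 5 D$ ($d{\left(D,r \right)} = D + 4 D = 5 D$)
$b{\left(c \right)} = 2 c \left(-8 + c\right)$ ($b{\left(c \right)} = \left(-8 + c\right) 2 c = 2 c \left(-8 + c\right)$)
$\sqrt{30692 + \left(b{\left(d{\left(0,1 \right)} \right)} - 3550\right)} = \sqrt{30692 - \left(3550 - 2 \cdot 5 \cdot 0 \left(-8 + 5 \cdot 0\right)\right)} = \sqrt{30692 - \left(3550 + 0 \left(-8 + 0\right)\right)} = \sqrt{30692 - \left(3550 + 0 \left(-8\right)\right)} = \sqrt{30692 + \left(0 - 3550\right)} = \sqrt{30692 - 3550} = \sqrt{27142}$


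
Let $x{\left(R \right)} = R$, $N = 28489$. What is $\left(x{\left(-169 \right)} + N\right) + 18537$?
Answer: $46857$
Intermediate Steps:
$\left(x{\left(-169 \right)} + N\right) + 18537 = \left(-169 + 28489\right) + 18537 = 28320 + 18537 = 46857$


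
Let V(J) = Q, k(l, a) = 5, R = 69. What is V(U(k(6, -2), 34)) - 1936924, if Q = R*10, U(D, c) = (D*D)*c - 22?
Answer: -1936234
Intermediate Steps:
U(D, c) = -22 + c*D² (U(D, c) = D²*c - 22 = c*D² - 22 = -22 + c*D²)
Q = 690 (Q = 69*10 = 690)
V(J) = 690
V(U(k(6, -2), 34)) - 1936924 = 690 - 1936924 = -1936234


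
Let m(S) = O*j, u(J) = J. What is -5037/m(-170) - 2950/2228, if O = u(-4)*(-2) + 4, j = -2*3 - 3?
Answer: 908653/20052 ≈ 45.315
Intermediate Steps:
j = -9 (j = -6 - 3 = -9)
O = 12 (O = -4*(-2) + 4 = 8 + 4 = 12)
m(S) = -108 (m(S) = 12*(-9) = -108)
-5037/m(-170) - 2950/2228 = -5037/(-108) - 2950/2228 = -5037*(-1/108) - 2950*1/2228 = 1679/36 - 1475/1114 = 908653/20052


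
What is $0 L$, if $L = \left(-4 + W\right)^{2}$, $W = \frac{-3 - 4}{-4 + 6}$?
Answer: $0$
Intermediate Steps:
$W = - \frac{7}{2} \approx -3.5$
$L = \frac{225}{4}$ ($L = \left(-4 - \frac{7}{2}\right)^{2} = \left(- \frac{15}{2}\right)^{2} = \frac{225}{4} \approx 56.25$)
$0 L = 0 \cdot \frac{225}{4} = 0$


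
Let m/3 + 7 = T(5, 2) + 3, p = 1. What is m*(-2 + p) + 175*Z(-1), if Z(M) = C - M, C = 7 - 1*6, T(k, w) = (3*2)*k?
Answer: 272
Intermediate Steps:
T(k, w) = 6*k
C = 1 (C = 7 - 6 = 1)
m = 78 (m = -21 + 3*(6*5 + 3) = -21 + 3*(30 + 3) = -21 + 3*33 = -21 + 99 = 78)
Z(M) = 1 - M
m*(-2 + p) + 175*Z(-1) = 78*(-2 + 1) + 175*(1 - 1*(-1)) = 78*(-1) + 175*(1 + 1) = -78 + 175*2 = -78 + 350 = 272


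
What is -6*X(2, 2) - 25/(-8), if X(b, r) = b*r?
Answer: -167/8 ≈ -20.875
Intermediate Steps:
-6*X(2, 2) - 25/(-8) = -12*2 - 25/(-8) = -6*4 - 25*(-⅛) = -24 + 25/8 = -167/8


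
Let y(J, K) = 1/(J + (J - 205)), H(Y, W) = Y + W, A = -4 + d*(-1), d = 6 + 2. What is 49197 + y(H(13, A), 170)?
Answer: 9986990/203 ≈ 49197.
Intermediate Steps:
d = 8
A = -12 (A = -4 + 8*(-1) = -4 - 8 = -12)
H(Y, W) = W + Y
y(J, K) = 1/(-205 + 2*J) (y(J, K) = 1/(J + (-205 + J)) = 1/(-205 + 2*J))
49197 + y(H(13, A), 170) = 49197 + 1/(-205 + 2*(-12 + 13)) = 49197 + 1/(-205 + 2*1) = 49197 + 1/(-205 + 2) = 49197 + 1/(-203) = 49197 - 1/203 = 9986990/203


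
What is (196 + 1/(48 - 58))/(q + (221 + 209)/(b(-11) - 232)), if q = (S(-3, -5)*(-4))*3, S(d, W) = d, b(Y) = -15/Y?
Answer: 115581/20140 ≈ 5.7389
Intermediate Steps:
q = 36 (q = -3*(-4)*3 = 12*3 = 36)
(196 + 1/(48 - 58))/(q + (221 + 209)/(b(-11) - 232)) = (196 + 1/(48 - 58))/(36 + (221 + 209)/(-15/(-11) - 232)) = (196 + 1/(-10))/(36 + 430/(-15*(-1/11) - 232)) = (196 - ⅒)/(36 + 430/(15/11 - 232)) = 1959/(10*(36 + 430/(-2537/11))) = 1959/(10*(36 + 430*(-11/2537))) = 1959/(10*(36 - 110/59)) = 1959/(10*(2014/59)) = (1959/10)*(59/2014) = 115581/20140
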